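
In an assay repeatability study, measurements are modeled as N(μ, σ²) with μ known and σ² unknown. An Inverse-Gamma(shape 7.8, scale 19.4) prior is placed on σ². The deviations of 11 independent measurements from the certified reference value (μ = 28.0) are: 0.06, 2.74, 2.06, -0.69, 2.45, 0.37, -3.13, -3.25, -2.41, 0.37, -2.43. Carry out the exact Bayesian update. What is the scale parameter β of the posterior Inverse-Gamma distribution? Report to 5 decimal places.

With known mean μ and an Inverse-Gamma(α, β) prior on σ², the Normal likelihood is conjugate: posterior is Inv-Gamma(α + n/2, β + Σ(xᵢ−μ)²/2).
Σ(xᵢ−μ)² = (0.06)² + (2.74)² + (2.06)² + (-0.69)² + (2.45)² + (0.37)² + (-3.13)² + (-3.25)² + (-2.41)² + (0.37)² + (-2.43)² = 50.5796.
Posterior: Inv-Gamma(7.8 + 11/2, 19.4 + 50.5796/2) = Inv-Gamma(13.30, 44.68980).
Posterior β = 44.68980.

44.68980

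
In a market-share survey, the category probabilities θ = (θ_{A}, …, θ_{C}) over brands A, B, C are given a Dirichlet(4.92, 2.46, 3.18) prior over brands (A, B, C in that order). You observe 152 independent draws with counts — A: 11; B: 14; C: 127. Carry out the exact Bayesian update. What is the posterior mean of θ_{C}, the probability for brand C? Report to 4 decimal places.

0.8008

The Dirichlet prior is conjugate to the Multinomial likelihood: each posterior αⱼ = prior αⱼ + observed count nⱼ.
Posterior concentration: (15.92, 16.46, 130.18), total = 162.56.
E[θ_{C}|data] = α_{C}/Σα = 130.18/162.56 = 0.8008.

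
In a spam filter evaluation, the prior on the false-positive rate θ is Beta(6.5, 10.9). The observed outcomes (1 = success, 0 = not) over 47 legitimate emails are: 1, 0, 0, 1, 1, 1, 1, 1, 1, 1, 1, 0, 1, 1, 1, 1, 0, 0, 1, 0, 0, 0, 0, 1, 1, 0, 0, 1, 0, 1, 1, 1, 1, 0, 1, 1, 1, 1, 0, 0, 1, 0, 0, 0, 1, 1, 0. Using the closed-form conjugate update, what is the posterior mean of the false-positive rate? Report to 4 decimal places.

The Beta prior is conjugate to a Binomial/Bernoulli likelihood; the update adds successes to α and failures to β.
Posterior: Beta(α+k, β+n−k) = Beta(6.5+28, 10.9+19) = Beta(34.5, 29.9).
Posterior mean = α/(α+β) = 34.5/64.4 = 0.5357.

0.5357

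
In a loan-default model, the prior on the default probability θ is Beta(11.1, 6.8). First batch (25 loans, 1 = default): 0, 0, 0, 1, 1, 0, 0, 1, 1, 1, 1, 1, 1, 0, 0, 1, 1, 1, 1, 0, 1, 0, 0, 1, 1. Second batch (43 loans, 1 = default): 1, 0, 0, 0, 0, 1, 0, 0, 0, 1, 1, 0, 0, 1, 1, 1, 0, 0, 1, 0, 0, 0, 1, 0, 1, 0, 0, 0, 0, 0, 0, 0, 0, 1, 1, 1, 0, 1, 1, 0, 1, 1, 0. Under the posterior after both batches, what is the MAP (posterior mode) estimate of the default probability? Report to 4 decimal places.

The Beta prior is conjugate to a Binomial/Bernoulli likelihood; the update adds successes to α and failures to β.
After batch 1: Beta(11.1+15, 6.8+10) = Beta(26.1, 16.8).
After batch 2: Beta(26.1+17, 16.8+26) = Beta(43.1, 42.8).
Mode of Beta(a,b) for a,b>1 is (a−1)/(a+b−2) = 42.1/83.9 = 0.5018.

0.5018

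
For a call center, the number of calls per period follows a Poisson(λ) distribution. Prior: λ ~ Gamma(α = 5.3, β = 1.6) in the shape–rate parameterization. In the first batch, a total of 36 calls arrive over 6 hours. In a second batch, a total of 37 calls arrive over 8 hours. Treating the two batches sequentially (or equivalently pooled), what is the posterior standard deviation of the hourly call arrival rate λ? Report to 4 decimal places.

With a Gamma(shape α, rate β) prior, the Poisson likelihood is conjugate: the posterior is Gamma(α + ΣXᵢ, β + n).
After batch 1: Gamma(α+S, β+n) = Gamma(5.3+36, 1.6+6) = Gamma(41.3, 7.6).
After batch 2: Gamma(α+S, β+n) = Gamma(41.3+37, 7.6+8) = Gamma(78.3, 15.6).
SD = √α/β = √78.3/15.6 = 0.5672.

0.5672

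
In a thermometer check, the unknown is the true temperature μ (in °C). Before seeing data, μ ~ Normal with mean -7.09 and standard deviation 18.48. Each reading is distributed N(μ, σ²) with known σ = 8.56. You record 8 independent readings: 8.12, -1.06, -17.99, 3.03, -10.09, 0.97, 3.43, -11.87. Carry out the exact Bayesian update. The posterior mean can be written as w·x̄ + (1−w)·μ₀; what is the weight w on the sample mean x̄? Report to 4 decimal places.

For Normal data with known variance σ², a Normal(μ₀, σ₀²) prior on μ is conjugate. Posterior precision = 1/σ₀² + n/σ²; posterior mean is the precision-weighted average of μ₀ and x̄.
σ₀² = 18.48² = 341.5104, σ² = 8.56² = 73.2736. Prior precision 1/σ₀² = 1/341.5104; data precision n/σ² = 8/73.2736.
w = (n/σ²)/(1/σ₀² + n/σ²) = n·σ₀²/(σ² + n·σ₀²) = 8·341.5104/(73.2736 + 8·341.5104) = 2732.0832/2805.3568 = 0.9739.

0.9739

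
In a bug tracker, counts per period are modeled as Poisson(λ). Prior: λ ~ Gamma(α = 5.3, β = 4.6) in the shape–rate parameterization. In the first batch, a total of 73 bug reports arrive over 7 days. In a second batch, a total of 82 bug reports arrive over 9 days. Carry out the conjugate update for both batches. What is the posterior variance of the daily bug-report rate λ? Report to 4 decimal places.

0.3777

With a Gamma(shape α, rate β) prior, the Poisson likelihood is conjugate: the posterior is Gamma(α + ΣXᵢ, β + n).
After batch 1: Gamma(α+S, β+n) = Gamma(5.3+73, 4.6+7) = Gamma(78.3, 11.6).
After batch 2: Gamma(α+S, β+n) = Gamma(78.3+82, 11.6+9) = Gamma(160.3, 20.6).
Var = α/β² = 160.3/20.6² = 0.3777.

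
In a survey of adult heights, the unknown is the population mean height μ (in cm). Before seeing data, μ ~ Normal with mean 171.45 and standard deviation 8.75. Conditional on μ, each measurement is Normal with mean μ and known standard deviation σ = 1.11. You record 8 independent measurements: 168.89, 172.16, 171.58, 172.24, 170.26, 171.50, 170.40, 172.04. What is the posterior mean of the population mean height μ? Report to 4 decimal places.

For Normal data with known variance σ², a Normal(μ₀, σ₀²) prior on μ is conjugate. Posterior precision = 1/σ₀² + n/σ²; posterior mean is the precision-weighted average of μ₀ and x̄.
Σxᵢ = 168.89 + 172.16 + 171.58 + 172.24 + 170.26 + 171.50 + 170.40 + 172.04 = 1369.07, so n·x̄ = 1369.07.
σ₀² = 8.75² = 76.5625, σ² = 1.11² = 1.2321; σ² + n·σ₀² = 1.2321 + 8·76.5625 = 613.7321.
Posterior mean = (μ₀/σ₀² + n·x̄/σ²)/(1/σ₀² + n/σ²) = (σ²·μ₀ + σ₀²·n·x̄)/(σ² + n·σ₀²) = (1.2321·171.45 + 76.5625·1369.07)/613.7321 = 105030.66542/613.7321 = 171.1344.

171.1344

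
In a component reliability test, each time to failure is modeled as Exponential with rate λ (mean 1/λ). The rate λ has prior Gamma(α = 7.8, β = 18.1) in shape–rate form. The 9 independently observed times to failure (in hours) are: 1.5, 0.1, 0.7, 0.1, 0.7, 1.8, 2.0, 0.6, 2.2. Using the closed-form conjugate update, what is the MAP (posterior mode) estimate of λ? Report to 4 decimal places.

0.5683

With a Gamma(shape α, rate β) prior on the exponential rate λ, the posterior after n observations with total T = Σxᵢ is Gamma(α+n, β+T).
Sum of observations T = 9.7 hours; n = 9.
Posterior: Gamma(7.8+9, 18.1+9.7) = Gamma(16.8, 27.8).
Mode = (α−1)/β = 0.5683.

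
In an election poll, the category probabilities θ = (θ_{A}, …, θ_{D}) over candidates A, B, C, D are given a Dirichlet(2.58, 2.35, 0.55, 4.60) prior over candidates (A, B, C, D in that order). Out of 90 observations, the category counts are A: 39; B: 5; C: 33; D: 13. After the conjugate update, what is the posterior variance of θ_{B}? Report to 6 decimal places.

0.000673

The Dirichlet prior is conjugate to the Multinomial likelihood: each posterior αⱼ = prior αⱼ + observed count nⱼ.
Posterior concentration: (41.58, 7.35, 33.55, 17.60), total = 100.08.
Var[θ_j] = α_j(Σα−α_j)/((Σα)²(Σα+1)) = 7.35·92.73/(100.08²·101.08) = 0.000673.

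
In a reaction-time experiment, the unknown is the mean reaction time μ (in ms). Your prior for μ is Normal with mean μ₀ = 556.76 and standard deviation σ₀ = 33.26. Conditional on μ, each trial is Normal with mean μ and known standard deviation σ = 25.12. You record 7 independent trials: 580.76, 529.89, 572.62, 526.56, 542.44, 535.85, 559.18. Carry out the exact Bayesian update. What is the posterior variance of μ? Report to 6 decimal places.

83.352627

For Normal data with known variance σ², a Normal(μ₀, σ₀²) prior on μ is conjugate. Posterior precision = 1/σ₀² + n/σ²; posterior mean is the precision-weighted average of μ₀ and x̄.
σ₀² = 33.26² = 1106.2276, σ² = 25.12² = 631.0144; σ² + n·σ₀² = 631.0144 + 7·1106.2276 = 8374.6076.
Posterior precision = 1/σ₀² + n/σ² = 1/1106.2276 + 7/631.0144 = (σ² + n·σ₀²)/(σ₀²σ²) = 8374.6076/(1106.2276·631.0144); posterior variance σₙ² = σ₀²σ²/(σ² + n·σ₀²) = 1106.2276·631.0144/8374.6076 = 83.352627.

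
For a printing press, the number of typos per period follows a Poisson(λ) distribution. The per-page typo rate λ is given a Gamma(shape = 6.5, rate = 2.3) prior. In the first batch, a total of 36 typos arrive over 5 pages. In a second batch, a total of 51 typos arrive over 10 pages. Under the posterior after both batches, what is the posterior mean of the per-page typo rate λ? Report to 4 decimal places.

5.4046

With a Gamma(shape α, rate β) prior, the Poisson likelihood is conjugate: the posterior is Gamma(α + ΣXᵢ, β + n).
After batch 1: Gamma(α+S, β+n) = Gamma(6.5+36, 2.3+5) = Gamma(42.5, 7.3).
After batch 2: Gamma(α+S, β+n) = Gamma(42.5+51, 7.3+10) = Gamma(93.5, 17.3).
Posterior mean = α/β = 93.5/17.3 = 5.4046.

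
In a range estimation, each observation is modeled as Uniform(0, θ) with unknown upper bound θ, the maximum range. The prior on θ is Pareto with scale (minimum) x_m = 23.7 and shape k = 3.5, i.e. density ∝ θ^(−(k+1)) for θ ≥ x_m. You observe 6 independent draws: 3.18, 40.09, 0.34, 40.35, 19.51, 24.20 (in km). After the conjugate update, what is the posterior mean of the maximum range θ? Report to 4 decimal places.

45.0971

A Pareto(scale x_m, shape k) prior on the upper bound θ of Uniform(0, θ) is conjugate: posterior is Pareto(max(x_m, max xᵢ), k + n).
Sample maximum = 40.35; prior scale x_m = 23.7 → posterior scale = max = 40.35.
Posterior shape = 3.5 + 6 = 9.5.
E[θ|data] = k·x_m/(k−1) = 9.5·40.35/8.5 = 45.0971.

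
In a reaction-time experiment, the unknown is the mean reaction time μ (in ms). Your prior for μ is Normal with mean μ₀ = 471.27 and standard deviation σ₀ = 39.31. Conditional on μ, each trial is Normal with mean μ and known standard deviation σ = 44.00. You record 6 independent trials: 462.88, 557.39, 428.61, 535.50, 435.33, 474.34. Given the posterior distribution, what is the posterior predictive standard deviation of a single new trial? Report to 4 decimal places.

For Normal data with known variance σ², a Normal(μ₀, σ₀²) prior on μ is conjugate. Posterior precision = 1/σ₀² + n/σ²; posterior mean is the precision-weighted average of μ₀ and x̄.
σ₀² = 39.31² = 1545.2761, σ² = 44.00² = 1936; σ² + n·σ₀² = 1936 + 6·1545.2761 = 11207.6566.
Posterior precision = 1/σ₀² + n/σ² = 1/1545.2761 + 6/1936 = (σ² + n·σ₀²)/(σ₀²σ²) = 11207.6566/(1545.2761·1936); posterior variance σₙ² = σ₀²σ²/(σ² + n·σ₀²) = 1545.2761·1936/11207.6566 = 266.929532.
Predictive variance for one new observation = σₙ² + σ² = 1545.2761·1936/11207.6566 + 1936 = σ²·(σ₀² + 11207.6566)/11207.6566 = 1936·12752.9327/11207.6566 = 2202.929532; SD = √(1936·12752.9327/11207.6566) = 46.9354.

46.9354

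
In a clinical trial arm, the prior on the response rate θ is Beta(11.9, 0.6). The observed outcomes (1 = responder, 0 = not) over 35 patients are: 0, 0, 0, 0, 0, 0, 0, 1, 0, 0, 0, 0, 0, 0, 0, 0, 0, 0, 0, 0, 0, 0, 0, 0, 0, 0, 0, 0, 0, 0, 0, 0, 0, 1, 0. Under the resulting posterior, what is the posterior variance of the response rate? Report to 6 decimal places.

0.004268

The Beta prior is conjugate to a Binomial/Bernoulli likelihood; the update adds successes to α and failures to β.
Posterior: Beta(α+k, β+n−k) = Beta(11.9+2, 0.6+33) = Beta(13.9, 33.6).
Var = αβ/((α+β)²(α+β+1)) = 13.9·33.6/(47.5²·48.5) = 0.004268.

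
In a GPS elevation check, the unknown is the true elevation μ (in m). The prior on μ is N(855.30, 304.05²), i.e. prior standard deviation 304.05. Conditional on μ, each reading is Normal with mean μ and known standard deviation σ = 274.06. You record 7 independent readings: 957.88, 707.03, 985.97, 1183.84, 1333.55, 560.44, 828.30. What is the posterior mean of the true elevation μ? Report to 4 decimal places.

For Normal data with known variance σ², a Normal(μ₀, σ₀²) prior on μ is conjugate. Posterior precision = 1/σ₀² + n/σ²; posterior mean is the precision-weighted average of μ₀ and x̄.
Σxᵢ = 957.88 + 707.03 + 985.97 + 1183.84 + 1333.55 + 560.44 + 828.30 = 6557.01, so n·x̄ = 6557.01.
σ₀² = 304.05² = 92446.4025, σ² = 274.06² = 75108.8836; σ² + n·σ₀² = 75108.8836 + 7·92446.4025 = 722233.7011.
Posterior mean = (μ₀/σ₀² + n·x̄/σ²)/(1/σ₀² + n/σ²) = (σ²·μ₀ + σ₀²·n·x̄)/(σ² + n·σ₀²) = (75108.8836·855.30 + 92446.4025·6557.01)/722233.7011 = 670412613.799605/722233.7011 = 928.2489.

928.2489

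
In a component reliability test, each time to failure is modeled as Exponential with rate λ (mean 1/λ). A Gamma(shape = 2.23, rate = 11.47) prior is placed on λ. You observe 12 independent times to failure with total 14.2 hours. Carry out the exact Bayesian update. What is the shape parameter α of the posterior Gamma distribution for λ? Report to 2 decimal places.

With a Gamma(shape α, rate β) prior on the exponential rate λ, the posterior after n observations with total T = Σxᵢ is Gamma(α+n, β+T).
Posterior: Gamma(2.23+12, 11.47+14.2) = Gamma(14.23, 25.67).
Posterior α = 14.23.

14.23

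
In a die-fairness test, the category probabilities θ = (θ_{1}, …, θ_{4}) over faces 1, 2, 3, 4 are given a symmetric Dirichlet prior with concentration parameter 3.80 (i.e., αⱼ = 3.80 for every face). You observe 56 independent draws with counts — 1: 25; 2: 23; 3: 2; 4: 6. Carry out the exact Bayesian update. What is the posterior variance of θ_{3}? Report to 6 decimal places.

The Dirichlet prior is conjugate to the Multinomial likelihood: each posterior αⱼ = prior αⱼ + observed count nⱼ.
Posterior concentration: (28.80, 26.80, 5.80, 9.80), total = 71.20.
Var[θ_j] = α_j(Σα−α_j)/((Σα)²(Σα+1)) = 5.80·65.40/(71.20²·72.20) = 0.001036.

0.001036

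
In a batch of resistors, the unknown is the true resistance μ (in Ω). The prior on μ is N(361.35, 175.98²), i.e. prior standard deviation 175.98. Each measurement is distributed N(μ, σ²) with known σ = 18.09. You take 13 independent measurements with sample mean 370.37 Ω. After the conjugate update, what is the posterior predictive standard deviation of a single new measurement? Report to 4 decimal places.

18.7723

For Normal data with known variance σ², a Normal(μ₀, σ₀²) prior on μ is conjugate. Posterior precision = 1/σ₀² + n/σ²; posterior mean is the precision-weighted average of μ₀ and x̄.
σ₀² = 175.98² = 30968.9604, σ² = 18.09² = 327.2481; σ² + n·σ₀² = 327.2481 + 13·30968.9604 = 402923.7333.
Posterior precision = 1/σ₀² + n/σ² = 1/30968.9604 + 13/327.2481 = (σ² + n·σ₀²)/(σ₀²σ²) = 402923.7333/(30968.9604·327.2481); posterior variance σₙ² = σ₀²σ²/(σ² + n·σ₀²) = 30968.9604·327.2481/402923.7333 = 25.152486.
Predictive variance for one new observation = σₙ² + σ² = 30968.9604·327.2481/402923.7333 + 327.2481 = σ²·(σ₀² + 402923.7333)/402923.7333 = 327.2481·433892.6937/402923.7333 = 352.400586; SD = √(327.2481·433892.6937/402923.7333) = 18.7723.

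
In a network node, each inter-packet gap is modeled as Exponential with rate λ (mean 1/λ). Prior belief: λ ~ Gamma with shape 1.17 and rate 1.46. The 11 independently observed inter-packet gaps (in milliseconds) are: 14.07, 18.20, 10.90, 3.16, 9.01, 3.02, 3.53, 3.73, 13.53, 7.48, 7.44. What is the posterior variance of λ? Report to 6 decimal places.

With a Gamma(shape α, rate β) prior on the exponential rate λ, the posterior after n observations with total T = Σxᵢ is Gamma(α+n, β+T).
Sum of observations T = 94.07 milliseconds; n = 11.
Posterior: Gamma(1.17+11, 1.46+94.07) = Gamma(12.17, 95.53).
Var = α/β² = 0.001334.

0.001334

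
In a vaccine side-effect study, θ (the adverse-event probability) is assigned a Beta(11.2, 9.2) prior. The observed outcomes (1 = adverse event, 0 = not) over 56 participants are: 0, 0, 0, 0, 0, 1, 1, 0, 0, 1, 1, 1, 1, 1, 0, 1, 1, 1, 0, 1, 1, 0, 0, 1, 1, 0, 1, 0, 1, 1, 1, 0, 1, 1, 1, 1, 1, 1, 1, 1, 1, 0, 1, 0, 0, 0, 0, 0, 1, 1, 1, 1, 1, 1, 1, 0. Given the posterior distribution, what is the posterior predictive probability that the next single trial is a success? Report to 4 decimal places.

The Beta prior is conjugate to a Binomial/Bernoulli likelihood; the update adds successes to α and failures to β.
Posterior: Beta(α+k, β+n−k) = Beta(11.2+35, 9.2+21) = Beta(46.2, 30.2).
For a single future Bernoulli trial, P(success | data) = α/(α+β) = 0.6047.

0.6047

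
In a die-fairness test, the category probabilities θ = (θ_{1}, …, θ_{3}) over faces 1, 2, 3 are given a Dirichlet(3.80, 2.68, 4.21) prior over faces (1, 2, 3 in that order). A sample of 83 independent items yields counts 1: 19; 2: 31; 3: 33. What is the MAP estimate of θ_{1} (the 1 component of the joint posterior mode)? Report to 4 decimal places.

0.2404

The Dirichlet prior is conjugate to the Multinomial likelihood: each posterior αⱼ = prior αⱼ + observed count nⱼ.
Posterior concentration: (22.80, 33.68, 37.21), total = 93.69.
Joint mode component: (α_{1}−1)/(Σα−K) = 21.80/90.69 = 0.2404.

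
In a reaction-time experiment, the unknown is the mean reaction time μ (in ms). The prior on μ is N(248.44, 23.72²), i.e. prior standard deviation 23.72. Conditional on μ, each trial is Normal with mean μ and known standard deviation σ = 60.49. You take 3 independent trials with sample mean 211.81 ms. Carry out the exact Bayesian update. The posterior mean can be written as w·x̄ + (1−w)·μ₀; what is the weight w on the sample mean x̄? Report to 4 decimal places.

For Normal data with known variance σ², a Normal(μ₀, σ₀²) prior on μ is conjugate. Posterior precision = 1/σ₀² + n/σ²; posterior mean is the precision-weighted average of μ₀ and x̄.
σ₀² = 23.72² = 562.6384, σ² = 60.49² = 3659.0401. Prior precision 1/σ₀² = 1/562.6384; data precision n/σ² = 3/3659.0401.
w = (n/σ²)/(1/σ₀² + n/σ²) = n·σ₀²/(σ² + n·σ₀²) = 3·562.6384/(3659.0401 + 3·562.6384) = 1687.9152/5346.9553 = 0.3157.

0.3157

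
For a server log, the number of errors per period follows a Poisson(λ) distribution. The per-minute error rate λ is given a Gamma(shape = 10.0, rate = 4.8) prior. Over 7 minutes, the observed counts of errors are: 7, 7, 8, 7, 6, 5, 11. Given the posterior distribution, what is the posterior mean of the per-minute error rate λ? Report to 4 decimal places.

5.1695

With a Gamma(shape α, rate β) prior, the Poisson likelihood is conjugate: the posterior is Gamma(α + ΣXᵢ, β + n).
Sum of counts S = 51 over n = 7 minutes.
Posterior: Gamma(α+S, β+n) = Gamma(10.0+51, 4.8+7) = Gamma(61.0, 11.8).
Posterior mean = α/β = 61.0/11.8 = 5.1695.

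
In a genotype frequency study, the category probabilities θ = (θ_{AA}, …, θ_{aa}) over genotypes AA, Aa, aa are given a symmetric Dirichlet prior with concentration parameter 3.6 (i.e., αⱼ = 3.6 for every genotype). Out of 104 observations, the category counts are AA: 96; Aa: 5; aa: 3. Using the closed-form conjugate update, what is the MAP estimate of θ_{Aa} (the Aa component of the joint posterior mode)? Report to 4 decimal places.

0.0680

The Dirichlet prior is conjugate to the Multinomial likelihood: each posterior αⱼ = prior αⱼ + observed count nⱼ.
Posterior concentration: (99.6, 8.6, 6.6), total = 114.8.
Joint mode component: (α_{Aa}−1)/(Σα−K) = 7.6/111.8 = 0.0680.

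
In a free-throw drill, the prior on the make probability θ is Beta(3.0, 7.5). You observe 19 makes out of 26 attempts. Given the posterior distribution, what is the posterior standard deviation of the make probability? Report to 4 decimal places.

The Beta prior is conjugate to a Binomial/Bernoulli likelihood; the update adds successes to α and failures to β.
Posterior: Beta(α+k, β+n−k) = Beta(3.0+19, 7.5+7) = Beta(22.0, 14.5).
Var = αβ/((α+β)²(α+β+1)) = 22.0·14.5/(36.5²·37.5) = 0.00638519; SD = √0.00638519 = 0.0799.

0.0799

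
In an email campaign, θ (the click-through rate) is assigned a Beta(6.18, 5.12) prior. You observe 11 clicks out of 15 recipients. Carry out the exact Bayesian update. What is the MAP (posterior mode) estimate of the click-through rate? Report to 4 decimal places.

The Beta prior is conjugate to a Binomial/Bernoulli likelihood; the update adds successes to α and failures to β.
Posterior: Beta(α+k, β+n−k) = Beta(6.18+11, 5.12+4) = Beta(17.18, 9.12).
Mode of Beta(a,b) for a,b>1 is (a−1)/(a+b−2) = 16.18/24.30 = 0.6658.

0.6658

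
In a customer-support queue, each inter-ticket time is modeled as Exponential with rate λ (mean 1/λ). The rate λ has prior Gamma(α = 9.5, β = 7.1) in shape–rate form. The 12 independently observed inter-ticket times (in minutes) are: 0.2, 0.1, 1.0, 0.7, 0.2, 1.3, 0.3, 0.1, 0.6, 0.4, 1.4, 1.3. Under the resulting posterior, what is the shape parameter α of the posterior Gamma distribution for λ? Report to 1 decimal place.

With a Gamma(shape α, rate β) prior on the exponential rate λ, the posterior after n observations with total T = Σxᵢ is Gamma(α+n, β+T).
Sum of observations T = 7.6 minutes; n = 12.
Posterior: Gamma(9.5+12, 7.1+7.6) = Gamma(21.5, 14.7).
Posterior α = 21.5.

21.5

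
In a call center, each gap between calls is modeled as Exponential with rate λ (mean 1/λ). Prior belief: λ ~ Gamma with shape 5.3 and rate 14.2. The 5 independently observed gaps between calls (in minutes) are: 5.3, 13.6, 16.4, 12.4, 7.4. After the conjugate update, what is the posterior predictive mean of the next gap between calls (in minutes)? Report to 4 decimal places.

With a Gamma(shape α, rate β) prior on the exponential rate λ, the posterior after n observations with total T = Σxᵢ is Gamma(α+n, β+T).
Sum of observations T = 55.1 minutes; n = 5.
Posterior: Gamma(5.3+5, 14.2+55.1) = Gamma(10.3, 69.3).
The predictive distribution for the next observation is Lomax; its mean is β/(α−1) = 69.3/9.3 = 7.4516.

7.4516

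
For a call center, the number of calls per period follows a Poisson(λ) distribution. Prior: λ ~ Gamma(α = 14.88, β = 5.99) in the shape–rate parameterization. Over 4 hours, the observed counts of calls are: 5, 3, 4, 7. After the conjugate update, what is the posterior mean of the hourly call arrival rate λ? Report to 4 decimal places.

3.3914

With a Gamma(shape α, rate β) prior, the Poisson likelihood is conjugate: the posterior is Gamma(α + ΣXᵢ, β + n).
Sum of counts S = 19 over n = 4 hours.
Posterior: Gamma(α+S, β+n) = Gamma(14.88+19, 5.99+4) = Gamma(33.88, 9.99).
Posterior mean = α/β = 33.88/9.99 = 3.3914.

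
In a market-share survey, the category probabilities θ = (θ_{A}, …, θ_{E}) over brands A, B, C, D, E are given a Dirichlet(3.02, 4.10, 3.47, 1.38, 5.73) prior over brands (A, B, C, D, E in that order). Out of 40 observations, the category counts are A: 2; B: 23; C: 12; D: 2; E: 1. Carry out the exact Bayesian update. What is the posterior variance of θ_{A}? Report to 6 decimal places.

The Dirichlet prior is conjugate to the Multinomial likelihood: each posterior αⱼ = prior αⱼ + observed count nⱼ.
Posterior concentration: (5.02, 27.10, 15.47, 3.38, 6.73), total = 57.70.
Var[θ_j] = α_j(Σα−α_j)/((Σα)²(Σα+1)) = 5.02·52.68/(57.70²·58.70) = 0.001353.

0.001353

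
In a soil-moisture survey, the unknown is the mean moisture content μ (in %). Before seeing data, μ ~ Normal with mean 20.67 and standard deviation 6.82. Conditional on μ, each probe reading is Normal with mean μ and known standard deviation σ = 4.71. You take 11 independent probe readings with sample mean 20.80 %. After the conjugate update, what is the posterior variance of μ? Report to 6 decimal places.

1.932926

For Normal data with known variance σ², a Normal(μ₀, σ₀²) prior on μ is conjugate. Posterior precision = 1/σ₀² + n/σ²; posterior mean is the precision-weighted average of μ₀ and x̄.
σ₀² = 6.82² = 46.5124, σ² = 4.71² = 22.1841; σ² + n·σ₀² = 22.1841 + 11·46.5124 = 533.8205.
Posterior precision = 1/σ₀² + n/σ² = 1/46.5124 + 11/22.1841 = (σ² + n·σ₀²)/(σ₀²σ²) = 533.8205/(46.5124·22.1841); posterior variance σₙ² = σ₀²σ²/(σ² + n·σ₀²) = 46.5124·22.1841/533.8205 = 1.932926.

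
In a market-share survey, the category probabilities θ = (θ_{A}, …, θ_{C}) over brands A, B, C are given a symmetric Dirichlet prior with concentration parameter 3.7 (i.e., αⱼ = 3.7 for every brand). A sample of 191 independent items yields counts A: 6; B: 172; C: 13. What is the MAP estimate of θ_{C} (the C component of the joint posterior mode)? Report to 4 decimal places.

The Dirichlet prior is conjugate to the Multinomial likelihood: each posterior αⱼ = prior αⱼ + observed count nⱼ.
Posterior concentration: (9.7, 175.7, 16.7), total = 202.1.
Joint mode component: (α_{C}−1)/(Σα−K) = 15.7/199.1 = 0.0789.

0.0789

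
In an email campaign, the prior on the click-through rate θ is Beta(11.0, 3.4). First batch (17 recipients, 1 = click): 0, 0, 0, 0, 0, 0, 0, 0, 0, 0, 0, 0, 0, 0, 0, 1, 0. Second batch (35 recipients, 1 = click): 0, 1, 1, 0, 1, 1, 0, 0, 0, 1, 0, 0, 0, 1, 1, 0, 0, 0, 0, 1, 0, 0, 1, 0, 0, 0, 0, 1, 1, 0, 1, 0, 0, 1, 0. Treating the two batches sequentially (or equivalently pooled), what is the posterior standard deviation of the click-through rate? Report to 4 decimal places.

0.0590

The Beta prior is conjugate to a Binomial/Bernoulli likelihood; the update adds successes to α and failures to β.
After batch 1: Beta(11.0+1, 3.4+16) = Beta(12.0, 19.4).
After batch 2: Beta(12.0+13, 19.4+22) = Beta(25.0, 41.4).
Var = αβ/((α+β)²(α+β+1)) = 25.0·41.4/(66.4²·67.4) = 0.00348293; SD = √0.00348293 = 0.0590.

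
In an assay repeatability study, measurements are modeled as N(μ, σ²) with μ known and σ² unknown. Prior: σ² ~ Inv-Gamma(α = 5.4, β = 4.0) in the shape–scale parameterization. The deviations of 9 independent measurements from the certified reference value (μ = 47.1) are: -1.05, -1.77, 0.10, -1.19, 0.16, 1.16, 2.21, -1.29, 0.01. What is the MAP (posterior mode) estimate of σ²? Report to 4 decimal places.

With known mean μ and an Inverse-Gamma(α, β) prior on σ², the Normal likelihood is conjugate: posterior is Inv-Gamma(α + n/2, β + Σ(xᵢ−μ)²/2).
Σ(xᵢ−μ)² = (-1.05)² + (-1.77)² + (0.10)² + (-1.19)² + (0.16)² + (1.16)² + (2.21)² + (-1.29)² + (0.01)² = 13.5810.
Posterior: Inv-Gamma(5.4 + 9/2, 4.0 + 13.5810/2) = Inv-Gamma(9.90, 10.79050).
Mode = β/(α+1) = 10.79050/10.90 = 0.9900.

0.9900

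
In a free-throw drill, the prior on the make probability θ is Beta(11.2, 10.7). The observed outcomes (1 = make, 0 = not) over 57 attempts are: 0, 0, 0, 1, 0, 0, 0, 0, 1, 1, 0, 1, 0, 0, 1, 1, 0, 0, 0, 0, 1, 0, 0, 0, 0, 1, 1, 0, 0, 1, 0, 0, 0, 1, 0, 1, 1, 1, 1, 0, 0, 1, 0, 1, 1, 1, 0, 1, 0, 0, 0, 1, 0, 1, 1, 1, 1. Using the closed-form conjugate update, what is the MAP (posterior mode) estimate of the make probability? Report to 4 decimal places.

0.4577

The Beta prior is conjugate to a Binomial/Bernoulli likelihood; the update adds successes to α and failures to β.
Posterior: Beta(α+k, β+n−k) = Beta(11.2+25, 10.7+32) = Beta(36.2, 42.7).
Mode of Beta(a,b) for a,b>1 is (a−1)/(a+b−2) = 35.2/76.9 = 0.4577.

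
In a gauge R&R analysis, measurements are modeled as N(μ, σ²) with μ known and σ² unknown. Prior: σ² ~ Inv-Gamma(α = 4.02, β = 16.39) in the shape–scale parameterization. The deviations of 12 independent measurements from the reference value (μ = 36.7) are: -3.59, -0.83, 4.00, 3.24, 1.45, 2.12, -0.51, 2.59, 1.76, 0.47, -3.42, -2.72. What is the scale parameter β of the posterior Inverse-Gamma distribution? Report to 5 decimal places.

54.41650

With known mean μ and an Inverse-Gamma(α, β) prior on σ², the Normal likelihood is conjugate: posterior is Inv-Gamma(α + n/2, β + Σ(xᵢ−μ)²/2).
Σ(xᵢ−μ)² = (-3.59)² + (-0.83)² + (4.00)² + (3.24)² + (1.45)² + (2.12)² + (-0.51)² + (2.59)² + (1.76)² + (0.47)² + (-3.42)² + (-2.72)² = 76.0530.
Posterior: Inv-Gamma(4.02 + 12/2, 16.39 + 76.0530/2) = Inv-Gamma(10.02, 54.41650).
Posterior β = 54.41650.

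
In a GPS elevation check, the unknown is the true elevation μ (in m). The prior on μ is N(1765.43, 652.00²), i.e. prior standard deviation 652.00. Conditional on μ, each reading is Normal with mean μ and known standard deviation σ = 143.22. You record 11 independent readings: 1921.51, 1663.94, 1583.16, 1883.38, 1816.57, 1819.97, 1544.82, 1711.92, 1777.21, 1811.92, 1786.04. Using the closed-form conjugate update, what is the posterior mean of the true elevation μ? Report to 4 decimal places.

For Normal data with known variance σ², a Normal(μ₀, σ₀²) prior on μ is conjugate. Posterior precision = 1/σ₀² + n/σ²; posterior mean is the precision-weighted average of μ₀ and x̄.
Σxᵢ = 1921.51 + 1663.94 + 1583.16 + 1883.38 + 1816.57 + 1819.97 + 1544.82 + 1711.92 + 1777.21 + 1811.92 + 1786.04 = 19320.44, so n·x̄ = 19320.44.
σ₀² = 652.00² = 425104, σ² = 143.22² = 20511.9684; σ² + n·σ₀² = 20511.9684 + 11·425104 = 4696655.9684.
Posterior mean = (μ₀/σ₀² + n·x̄/σ²)/(1/σ₀² + n/σ²) = (σ²·μ₀ + σ₀²·n·x̄)/(σ² + n·σ₀²) = (20511.9684·1765.43 + 425104·19320.44)/4696655.9684 = 8249408770.132412/4696655.9684 = 1756.4431.

1756.4431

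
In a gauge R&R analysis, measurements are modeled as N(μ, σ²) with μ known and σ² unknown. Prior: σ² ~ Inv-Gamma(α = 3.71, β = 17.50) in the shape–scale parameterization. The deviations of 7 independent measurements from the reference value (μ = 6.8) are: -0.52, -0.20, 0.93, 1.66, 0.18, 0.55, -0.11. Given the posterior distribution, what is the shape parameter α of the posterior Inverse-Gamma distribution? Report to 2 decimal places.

7.21

With known mean μ and an Inverse-Gamma(α, β) prior on σ², the Normal likelihood is conjugate: posterior is Inv-Gamma(α + n/2, β + Σ(xᵢ−μ)²/2).
Σ(xᵢ−μ)² = (-0.52)² + (-0.20)² + (0.93)² + (1.66)² + (0.18)² + (0.55)² + (-0.11)² = 4.2779.
Posterior: Inv-Gamma(3.71 + 7/2, 17.50 + 4.2779/2) = Inv-Gamma(7.21, 19.63895).
Posterior α = 7.21.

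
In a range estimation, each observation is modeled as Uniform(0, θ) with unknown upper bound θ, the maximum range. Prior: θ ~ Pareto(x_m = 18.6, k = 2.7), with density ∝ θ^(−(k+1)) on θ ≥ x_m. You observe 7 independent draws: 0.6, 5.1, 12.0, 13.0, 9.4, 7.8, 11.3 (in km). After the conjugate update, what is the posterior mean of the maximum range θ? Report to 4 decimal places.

A Pareto(scale x_m, shape k) prior on the upper bound θ of Uniform(0, θ) is conjugate: posterior is Pareto(max(x_m, max xᵢ), k + n).
Sample maximum = 13.0; prior scale x_m = 18.6 → posterior scale = max = 18.6.
Posterior shape = 2.7 + 7 = 9.7.
E[θ|data] = k·x_m/(k−1) = 9.7·18.6/8.7 = 20.7379.

20.7379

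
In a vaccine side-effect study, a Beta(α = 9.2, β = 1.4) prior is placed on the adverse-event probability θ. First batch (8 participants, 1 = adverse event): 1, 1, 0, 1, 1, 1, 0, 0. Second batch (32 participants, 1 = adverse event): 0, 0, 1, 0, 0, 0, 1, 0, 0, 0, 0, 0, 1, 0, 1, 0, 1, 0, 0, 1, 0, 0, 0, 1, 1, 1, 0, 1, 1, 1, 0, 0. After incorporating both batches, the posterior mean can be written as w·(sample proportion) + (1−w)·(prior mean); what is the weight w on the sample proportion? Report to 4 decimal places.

0.7905

The Beta prior is conjugate to a Binomial/Bernoulli likelihood; the update adds successes to α and failures to β.
Total number of participants: n = 8 + 32 = 40.
Posterior mean = (α₀+k)/(α₀+β₀+n) = [n/(α₀+β₀+n)]·(k/n) + [(α₀+β₀)/(α₀+β₀+n)]·α₀/(α₀+β₀), so only n and the prior enter the weight.
The weight on the data is w = n/(α₀+β₀+n) = 40/(9.2+1.4+40) = 40/50.6 = 0.7905.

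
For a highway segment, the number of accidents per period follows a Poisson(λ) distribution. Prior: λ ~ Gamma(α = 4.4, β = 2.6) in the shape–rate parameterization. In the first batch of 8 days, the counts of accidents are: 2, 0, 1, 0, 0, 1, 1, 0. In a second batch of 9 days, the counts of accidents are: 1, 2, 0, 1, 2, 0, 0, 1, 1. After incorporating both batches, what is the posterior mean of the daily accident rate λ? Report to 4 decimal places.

0.8878

With a Gamma(shape α, rate β) prior, the Poisson likelihood is conjugate: the posterior is Gamma(α + ΣXᵢ, β + n).
Batch 1: sum of counts S = 5 over n = 8 days.
After batch 1: Gamma(α+S, β+n) = Gamma(4.4+5, 2.6+8) = Gamma(9.4, 10.6).
Batch 2: sum of counts S = 8 over n = 9 days.
After batch 2: Gamma(α+S, β+n) = Gamma(9.4+8, 10.6+9) = Gamma(17.4, 19.6).
Posterior mean = α/β = 17.4/19.6 = 0.8878.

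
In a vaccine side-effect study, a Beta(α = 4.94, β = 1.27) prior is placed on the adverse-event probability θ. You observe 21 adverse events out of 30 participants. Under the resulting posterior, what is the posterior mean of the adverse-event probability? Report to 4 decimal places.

0.7164

The Beta prior is conjugate to a Binomial/Bernoulli likelihood; the update adds successes to α and failures to β.
Posterior: Beta(α+k, β+n−k) = Beta(4.94+21, 1.27+9) = Beta(25.94, 10.27).
Posterior mean = α/(α+β) = 25.94/36.21 = 0.7164.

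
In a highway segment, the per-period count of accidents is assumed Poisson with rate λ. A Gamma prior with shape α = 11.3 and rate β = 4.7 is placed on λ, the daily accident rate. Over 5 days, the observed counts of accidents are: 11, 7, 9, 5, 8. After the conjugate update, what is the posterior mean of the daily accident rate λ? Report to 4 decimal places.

5.2887

With a Gamma(shape α, rate β) prior, the Poisson likelihood is conjugate: the posterior is Gamma(α + ΣXᵢ, β + n).
Sum of counts S = 40 over n = 5 days.
Posterior: Gamma(α+S, β+n) = Gamma(11.3+40, 4.7+5) = Gamma(51.3, 9.7).
Posterior mean = α/β = 51.3/9.7 = 5.2887.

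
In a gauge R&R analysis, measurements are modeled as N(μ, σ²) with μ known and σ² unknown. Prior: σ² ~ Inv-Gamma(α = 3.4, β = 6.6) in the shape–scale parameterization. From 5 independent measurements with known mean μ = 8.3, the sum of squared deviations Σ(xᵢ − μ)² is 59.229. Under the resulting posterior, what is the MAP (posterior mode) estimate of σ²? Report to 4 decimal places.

With known mean μ and an Inverse-Gamma(α, β) prior on σ², the Normal likelihood is conjugate: posterior is Inv-Gamma(α + n/2, β + Σ(xᵢ−μ)²/2).
Posterior: Inv-Gamma(3.4 + 5/2, 6.6 + 59.229/2) = Inv-Gamma(5.90, 36.2145).
Mode = β/(α+1) = 36.2145/6.90 = 5.2485.

5.2485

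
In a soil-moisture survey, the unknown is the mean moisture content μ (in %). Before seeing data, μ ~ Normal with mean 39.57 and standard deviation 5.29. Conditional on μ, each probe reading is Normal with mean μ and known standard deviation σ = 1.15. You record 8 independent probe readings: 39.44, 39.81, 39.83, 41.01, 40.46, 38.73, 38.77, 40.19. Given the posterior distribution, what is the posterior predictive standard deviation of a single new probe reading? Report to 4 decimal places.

For Normal data with known variance σ², a Normal(μ₀, σ₀²) prior on μ is conjugate. Posterior precision = 1/σ₀² + n/σ²; posterior mean is the precision-weighted average of μ₀ and x̄.
σ₀² = 5.29² = 27.9841, σ² = 1.15² = 1.3225; σ² + n·σ₀² = 1.3225 + 8·27.9841 = 225.1953.
Posterior precision = 1/σ₀² + n/σ² = 1/27.9841 + 8/1.3225 = (σ² + n·σ₀²)/(σ₀²σ²) = 225.1953/(27.9841·1.3225); posterior variance σₙ² = σ₀²σ²/(σ² + n·σ₀²) = 27.9841·1.3225/225.1953 = 0.164342.
Predictive variance for one new observation = σₙ² + σ² = 27.9841·1.3225/225.1953 + 1.3225 = σ²·(σ₀² + 225.1953)/225.1953 = 1.3225·253.1794/225.1953 = 1.486842; SD = √(1.3225·253.1794/225.1953) = 1.2194.

1.2194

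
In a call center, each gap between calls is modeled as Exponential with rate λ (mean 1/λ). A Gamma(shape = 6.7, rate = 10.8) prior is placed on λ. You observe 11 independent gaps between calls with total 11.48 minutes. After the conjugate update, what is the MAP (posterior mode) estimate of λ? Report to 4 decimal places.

With a Gamma(shape α, rate β) prior on the exponential rate λ, the posterior after n observations with total T = Σxᵢ is Gamma(α+n, β+T).
Posterior: Gamma(6.7+11, 10.8+11.48) = Gamma(17.7, 22.28).
Mode = (α−1)/β = 0.7496.

0.7496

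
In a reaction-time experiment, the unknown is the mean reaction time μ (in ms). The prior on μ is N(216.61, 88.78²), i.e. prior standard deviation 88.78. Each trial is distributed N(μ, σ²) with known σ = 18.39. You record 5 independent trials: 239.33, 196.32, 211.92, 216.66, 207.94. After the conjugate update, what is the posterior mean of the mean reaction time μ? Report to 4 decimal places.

214.4525

For Normal data with known variance σ², a Normal(μ₀, σ₀²) prior on μ is conjugate. Posterior precision = 1/σ₀² + n/σ²; posterior mean is the precision-weighted average of μ₀ and x̄.
Σxᵢ = 239.33 + 196.32 + 211.92 + 216.66 + 207.94 = 1072.17, so n·x̄ = 1072.17.
σ₀² = 88.78² = 7881.8884, σ² = 18.39² = 338.1921; σ² + n·σ₀² = 338.1921 + 5·7881.8884 = 39747.6341.
Posterior mean = (μ₀/σ₀² + n·x̄/σ²)/(1/σ₀² + n/σ²) = (σ²·μ₀ + σ₀²·n·x̄)/(σ² + n·σ₀²) = (338.1921·216.61 + 7881.8884·1072.17)/39747.6341 = 8523980.076609/39747.6341 = 214.4525.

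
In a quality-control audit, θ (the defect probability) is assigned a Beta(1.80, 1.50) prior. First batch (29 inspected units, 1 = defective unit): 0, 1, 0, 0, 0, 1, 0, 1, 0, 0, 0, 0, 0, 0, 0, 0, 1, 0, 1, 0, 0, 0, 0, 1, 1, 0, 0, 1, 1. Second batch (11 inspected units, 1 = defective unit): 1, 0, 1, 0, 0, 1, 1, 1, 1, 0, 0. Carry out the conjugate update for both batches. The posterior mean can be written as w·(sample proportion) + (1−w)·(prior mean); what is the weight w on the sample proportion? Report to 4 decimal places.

The Beta prior is conjugate to a Binomial/Bernoulli likelihood; the update adds successes to α and failures to β.
Total number of inspected units: n = 29 + 11 = 40.
Posterior mean = (α₀+k)/(α₀+β₀+n) = [n/(α₀+β₀+n)]·(k/n) + [(α₀+β₀)/(α₀+β₀+n)]·α₀/(α₀+β₀), so only n and the prior enter the weight.
The weight on the data is w = n/(α₀+β₀+n) = 40/(1.80+1.50+40) = 40/43.30 = 0.9238.

0.9238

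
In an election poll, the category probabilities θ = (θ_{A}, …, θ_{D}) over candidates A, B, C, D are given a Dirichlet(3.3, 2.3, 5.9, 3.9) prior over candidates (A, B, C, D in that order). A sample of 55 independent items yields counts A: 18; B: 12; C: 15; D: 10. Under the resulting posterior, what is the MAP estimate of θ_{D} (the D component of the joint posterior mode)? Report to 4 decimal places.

0.1943

The Dirichlet prior is conjugate to the Multinomial likelihood: each posterior αⱼ = prior αⱼ + observed count nⱼ.
Posterior concentration: (21.3, 14.3, 20.9, 13.9), total = 70.4.
Joint mode component: (α_{D}−1)/(Σα−K) = 12.9/66.4 = 0.1943.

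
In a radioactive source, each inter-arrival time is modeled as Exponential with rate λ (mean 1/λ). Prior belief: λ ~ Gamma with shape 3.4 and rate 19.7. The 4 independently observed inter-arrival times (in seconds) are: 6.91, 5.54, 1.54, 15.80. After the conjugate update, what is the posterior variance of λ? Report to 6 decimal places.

0.003021

With a Gamma(shape α, rate β) prior on the exponential rate λ, the posterior after n observations with total T = Σxᵢ is Gamma(α+n, β+T).
Sum of observations T = 29.79 seconds; n = 4.
Posterior: Gamma(3.4+4, 19.7+29.79) = Gamma(7.4, 49.49).
Var = α/β² = 0.003021.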